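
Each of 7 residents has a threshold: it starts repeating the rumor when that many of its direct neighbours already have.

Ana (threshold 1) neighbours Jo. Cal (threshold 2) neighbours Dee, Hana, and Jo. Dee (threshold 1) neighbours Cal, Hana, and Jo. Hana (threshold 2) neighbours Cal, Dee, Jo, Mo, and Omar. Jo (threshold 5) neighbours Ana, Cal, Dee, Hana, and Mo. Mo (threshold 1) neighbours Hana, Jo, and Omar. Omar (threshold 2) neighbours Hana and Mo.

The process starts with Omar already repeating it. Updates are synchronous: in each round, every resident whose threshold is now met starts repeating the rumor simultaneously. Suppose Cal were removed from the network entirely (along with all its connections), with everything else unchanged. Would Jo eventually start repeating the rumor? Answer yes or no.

With Cal removed:
Round 1 — Omar starts repeating the rumor (initial).
Round 2 — checking thresholds:
  Hana: 1 of 4 neighbours < 2, below threshold.
  Mo: 1 of 3 neighbours ≥ 1, starts repeating the rumor.
Round 3 — checking thresholds:
  Hana: 2 of 4 neighbours ≥ 2, starts repeating the rumor.
  Jo: 1 of 4 neighbours < 5, below threshold.
Round 4 — checking thresholds:
  Dee: 1 of 2 neighbours ≥ 1, starts repeating the rumor.
  Jo: 2 of 4 neighbours < 5, below threshold.
Round 5 — no new spreads; cascade stops.

no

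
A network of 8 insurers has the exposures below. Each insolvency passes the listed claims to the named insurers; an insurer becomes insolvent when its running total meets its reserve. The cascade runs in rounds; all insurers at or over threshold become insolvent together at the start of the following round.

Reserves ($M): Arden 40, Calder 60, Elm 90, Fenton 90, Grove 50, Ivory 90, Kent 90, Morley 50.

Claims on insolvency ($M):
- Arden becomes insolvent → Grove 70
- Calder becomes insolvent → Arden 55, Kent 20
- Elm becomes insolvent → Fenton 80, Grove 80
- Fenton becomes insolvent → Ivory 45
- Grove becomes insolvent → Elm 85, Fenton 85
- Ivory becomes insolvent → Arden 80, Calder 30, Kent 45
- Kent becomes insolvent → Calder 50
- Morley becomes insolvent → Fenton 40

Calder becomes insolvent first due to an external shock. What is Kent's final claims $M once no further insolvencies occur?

20

Round 1 — Calder becomes insolvent (initial).
  Arden: +55 → 55 ≥ 40
  Kent: +20 → 20 < 90
Round 2 — Arden becomes insolvent.
  Grove: +70 → 70 ≥ 50
Round 3 — Grove becomes insolvent.
  Elm: +85 → 85 < 90
  Fenton: +85 → 85 < 90
No further insolvencies.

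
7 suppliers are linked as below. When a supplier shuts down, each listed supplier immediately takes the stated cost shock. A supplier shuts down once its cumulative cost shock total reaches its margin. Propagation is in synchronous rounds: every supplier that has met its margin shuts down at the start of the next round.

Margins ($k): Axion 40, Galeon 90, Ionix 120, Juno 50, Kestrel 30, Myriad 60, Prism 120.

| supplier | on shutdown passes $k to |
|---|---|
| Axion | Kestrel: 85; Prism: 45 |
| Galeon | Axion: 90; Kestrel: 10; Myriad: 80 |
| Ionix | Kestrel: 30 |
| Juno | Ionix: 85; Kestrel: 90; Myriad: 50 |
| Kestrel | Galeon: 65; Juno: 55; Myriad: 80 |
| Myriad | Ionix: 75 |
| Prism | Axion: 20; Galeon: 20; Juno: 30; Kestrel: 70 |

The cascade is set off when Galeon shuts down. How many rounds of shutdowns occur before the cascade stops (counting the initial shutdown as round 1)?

5

Round 1 — Galeon shuts down (initial).
  Axion: +90 → 90 ≥ 40
  Kestrel: +10 → 10 < 30
  Myriad: +80 → 80 ≥ 60
Round 2 — Axion, Myriad shut down.
  Ionix: +75 → 75 < 120
  Kestrel: +85 → 95 ≥ 30
  Prism: +45 → 45 < 120
Round 3 — Kestrel shuts down.
  Juno: +55 → 55 ≥ 50
Round 4 — Juno shuts down.
  Ionix: +85 → 160 ≥ 120
Round 5 — Ionix shuts down.
No further shutdowns.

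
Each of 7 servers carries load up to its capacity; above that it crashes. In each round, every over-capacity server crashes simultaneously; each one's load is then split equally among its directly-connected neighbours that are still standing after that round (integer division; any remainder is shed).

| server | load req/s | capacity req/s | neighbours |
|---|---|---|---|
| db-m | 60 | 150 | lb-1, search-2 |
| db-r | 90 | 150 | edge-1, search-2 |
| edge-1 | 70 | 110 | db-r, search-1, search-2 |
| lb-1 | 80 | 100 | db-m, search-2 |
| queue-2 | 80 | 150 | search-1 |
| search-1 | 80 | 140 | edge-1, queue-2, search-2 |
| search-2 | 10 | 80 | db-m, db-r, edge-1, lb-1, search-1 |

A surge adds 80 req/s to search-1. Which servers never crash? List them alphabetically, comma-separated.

Round 1 — search-1 at 160 > 140. search-1 crashes.
  search-1 sheds 160 req/s to edge-1, queue-2, search-2: 53 each (1 lost).
    edge-1: 70+53 = 123 > 110
    queue-2: 80+53 = 133 ≤ 150
    search-2: 10+53 = 63 ≤ 80
Round 2 — edge-1 crashes.
  edge-1 sheds 123 req/s to db-r, search-2: 61 each (1 lost).
    db-r: 90+61 = 151 > 150
    search-2: 63+61 = 124 > 80
Round 3 — db-r, search-2 crash.
  db-r sheds 151 req/s: no online neighbours, lost.
  search-2 sheds 124 req/s to db-m, lb-1: 62 each.
    db-m: 60+62 = 122 ≤ 150
    lb-1: 80+62 = 142 > 100
Round 4 — lb-1 crashes.
  lb-1 sheds 142 req/s to db-m: 142 each.
    db-m: 122+142 = 264 > 150
Round 5 — db-m crashes.
  db-m sheds 264 req/s: no online neighbours, lost.
No further crashes.

queue-2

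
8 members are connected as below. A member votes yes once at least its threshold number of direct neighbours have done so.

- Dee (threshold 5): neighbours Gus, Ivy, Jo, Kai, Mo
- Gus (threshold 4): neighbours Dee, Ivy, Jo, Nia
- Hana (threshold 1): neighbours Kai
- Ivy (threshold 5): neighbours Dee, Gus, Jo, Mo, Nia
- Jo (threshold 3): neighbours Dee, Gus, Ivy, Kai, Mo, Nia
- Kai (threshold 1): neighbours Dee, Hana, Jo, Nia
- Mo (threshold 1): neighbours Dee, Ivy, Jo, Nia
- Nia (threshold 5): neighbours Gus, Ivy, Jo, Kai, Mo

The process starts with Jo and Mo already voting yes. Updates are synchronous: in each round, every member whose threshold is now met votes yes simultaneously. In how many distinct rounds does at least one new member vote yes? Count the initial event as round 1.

3

Round 1 — Jo, Mo vote yes (initial).
Round 2 — checking thresholds:
  Dee: 2 of 5 neighbours < 5, not yet.
  Gus: 1 of 4 neighbours < 4, not yet.
  Ivy: 2 of 5 neighbours < 5, not yet.
  Kai: 1 of 4 neighbours ≥ 1, votes yes.
  Nia: 2 of 5 neighbours < 5, not yet.
Round 3 — checking thresholds:
  Dee: 3 of 5 neighbours < 5, not yet.
  Gus: 1 of 4 neighbours < 4, not yet.
  Hana: 1 of 1 neighbours ≥ 1, votes yes.
  Ivy: 2 of 5 neighbours < 5, not yet.
  Nia: 3 of 5 neighbours < 5, not yet.
Round 4 — no new yes votes; cascade stops.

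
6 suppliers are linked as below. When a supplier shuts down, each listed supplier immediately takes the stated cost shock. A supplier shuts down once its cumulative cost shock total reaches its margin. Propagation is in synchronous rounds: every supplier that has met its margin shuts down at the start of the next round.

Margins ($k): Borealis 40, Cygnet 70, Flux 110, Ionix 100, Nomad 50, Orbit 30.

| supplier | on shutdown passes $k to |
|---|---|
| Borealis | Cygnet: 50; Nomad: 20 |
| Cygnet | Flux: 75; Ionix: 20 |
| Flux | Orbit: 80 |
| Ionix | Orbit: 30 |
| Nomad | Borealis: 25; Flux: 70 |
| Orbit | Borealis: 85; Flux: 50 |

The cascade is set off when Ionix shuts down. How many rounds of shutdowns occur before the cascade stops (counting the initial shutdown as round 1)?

Round 1 — Ionix shuts down (initial).
  Orbit: +30 → 30 ≥ 30
Round 2 — Orbit shuts down.
  Borealis: +85 → 85 ≥ 40
  Flux: +50 → 50 < 110
Round 3 — Borealis shuts down.
  Cygnet: +50 → 50 < 70
  Nomad: +20 → 20 < 50
No further shutdowns.

3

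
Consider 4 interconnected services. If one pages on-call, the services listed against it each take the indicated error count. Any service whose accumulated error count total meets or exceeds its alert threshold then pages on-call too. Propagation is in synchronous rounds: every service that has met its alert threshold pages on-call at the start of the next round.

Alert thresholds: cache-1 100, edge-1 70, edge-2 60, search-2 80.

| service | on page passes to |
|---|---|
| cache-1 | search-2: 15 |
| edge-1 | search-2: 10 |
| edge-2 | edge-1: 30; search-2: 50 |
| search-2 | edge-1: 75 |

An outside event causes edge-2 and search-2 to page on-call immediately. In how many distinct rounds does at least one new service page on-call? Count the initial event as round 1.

2

Round 1 — edge-2, search-2 page on-call (initial).
  edge-1: +30+75 → 105 ≥ 70
Round 2 — edge-1 pages on-call.
No further pages.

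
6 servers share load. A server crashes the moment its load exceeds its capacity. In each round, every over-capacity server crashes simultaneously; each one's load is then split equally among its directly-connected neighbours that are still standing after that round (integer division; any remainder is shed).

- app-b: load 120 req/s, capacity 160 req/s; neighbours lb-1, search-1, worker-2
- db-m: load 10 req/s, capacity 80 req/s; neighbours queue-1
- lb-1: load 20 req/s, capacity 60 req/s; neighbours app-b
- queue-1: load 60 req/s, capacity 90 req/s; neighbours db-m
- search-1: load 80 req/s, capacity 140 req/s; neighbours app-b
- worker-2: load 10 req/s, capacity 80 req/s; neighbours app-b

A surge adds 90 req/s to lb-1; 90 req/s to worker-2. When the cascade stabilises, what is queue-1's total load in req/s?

60

Round 1 — lb-1 at 110 > 60; worker-2 at 100 > 80. lb-1, worker-2 crash.
  lb-1 sheds 110 req/s to app-b: 110 each.
    app-b: 120+110 = 230 > 160
  worker-2 sheds 100 req/s to app-b: 100 each.
    app-b: 230+100 = 330 > 160
Round 2 — app-b crashes.
  app-b sheds 330 req/s to search-1: 330 each.
    search-1: 80+330 = 410 > 140
Round 3 — search-1 crashes.
  search-1 sheds 410 req/s: no online neighbours, lost.
No further crashes.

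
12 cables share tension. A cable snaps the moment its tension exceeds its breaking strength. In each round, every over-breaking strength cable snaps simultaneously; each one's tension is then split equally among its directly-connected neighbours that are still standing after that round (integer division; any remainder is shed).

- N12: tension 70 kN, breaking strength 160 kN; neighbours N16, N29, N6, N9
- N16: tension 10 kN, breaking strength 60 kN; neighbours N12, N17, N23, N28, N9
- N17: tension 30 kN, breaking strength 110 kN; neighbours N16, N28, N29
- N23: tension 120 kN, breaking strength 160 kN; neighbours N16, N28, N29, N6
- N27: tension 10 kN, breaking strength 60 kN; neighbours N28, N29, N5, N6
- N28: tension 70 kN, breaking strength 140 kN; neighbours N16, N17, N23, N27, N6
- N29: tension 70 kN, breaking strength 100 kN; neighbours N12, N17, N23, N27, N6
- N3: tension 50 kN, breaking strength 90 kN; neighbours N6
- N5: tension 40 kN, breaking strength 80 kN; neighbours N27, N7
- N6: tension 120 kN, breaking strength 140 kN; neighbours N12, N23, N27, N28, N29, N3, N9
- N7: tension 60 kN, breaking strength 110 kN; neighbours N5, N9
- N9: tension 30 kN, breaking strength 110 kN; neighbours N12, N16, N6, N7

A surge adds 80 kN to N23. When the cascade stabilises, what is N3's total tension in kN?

84

Round 1 — N23 at 200 > 160. N23 snaps.
  N23 sheds 200 kN to N16, N28, N29, N6: 50 each.
    N16: 10+50 = 60 ≤ 60
    N28: 70+50 = 120 ≤ 140
    N29: 70+50 = 120 > 100
    N6: 120+50 = 170 > 140
Round 2 — N29, N6 snap.
  N29 sheds 120 kN to N12, N17, N27: 40 each.
    N12: 70+40 = 110 ≤ 160
    N17: 30+40 = 70 ≤ 110
    N27: 10+40 = 50 ≤ 60
  N6 sheds 170 kN to N12, N27, N28, N3, N9: 34 each.
    N12: 110+34 = 144 ≤ 160
    N27: 50+34 = 84 > 60
    N28: 120+34 = 154 > 140
    N3: 50+34 = 84 ≤ 90
    N9: 30+34 = 64 ≤ 110
Round 3 — N27, N28 snap.
  N27 sheds 84 kN to N5: 84 each.
    N5: 40+84 = 124 > 80
  N28 sheds 154 kN to N16, N17: 77 each.
    N16: 60+77 = 137 > 60
    N17: 70+77 = 147 > 110
Round 4 — N16, N17, N5 snap.
  N16 sheds 137 kN to N12, N9: 68 each (1 lost).
    N12: 144+68 = 212 > 160
    N9: 64+68 = 132 > 110
  N17 sheds 147 kN: no online neighbours, lost.
  N5 sheds 124 kN to N7: 124 each.
    N7: 60+124 = 184 > 110
Round 5 — N12, N7, N9 snap.
  N12 sheds 212 kN: no online neighbours, lost.
  N7 sheds 184 kN: no online neighbours, lost.
  N9 sheds 132 kN: no online neighbours, lost.
No further breaks.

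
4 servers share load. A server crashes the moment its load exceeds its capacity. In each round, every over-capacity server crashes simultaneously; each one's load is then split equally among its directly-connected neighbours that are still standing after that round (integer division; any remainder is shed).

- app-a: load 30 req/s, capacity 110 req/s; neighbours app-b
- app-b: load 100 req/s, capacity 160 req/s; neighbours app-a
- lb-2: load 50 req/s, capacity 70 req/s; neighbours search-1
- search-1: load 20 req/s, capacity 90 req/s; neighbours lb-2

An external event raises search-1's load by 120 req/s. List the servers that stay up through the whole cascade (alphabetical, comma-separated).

Round 1 — search-1 at 140 > 90. search-1 crashes.
  search-1 sheds 140 req/s to lb-2: 140 each.
    lb-2: 50+140 = 190 > 70
Round 2 — lb-2 crashes.
  lb-2 sheds 190 req/s: no online neighbours, lost.
No further crashes.

app-a, app-b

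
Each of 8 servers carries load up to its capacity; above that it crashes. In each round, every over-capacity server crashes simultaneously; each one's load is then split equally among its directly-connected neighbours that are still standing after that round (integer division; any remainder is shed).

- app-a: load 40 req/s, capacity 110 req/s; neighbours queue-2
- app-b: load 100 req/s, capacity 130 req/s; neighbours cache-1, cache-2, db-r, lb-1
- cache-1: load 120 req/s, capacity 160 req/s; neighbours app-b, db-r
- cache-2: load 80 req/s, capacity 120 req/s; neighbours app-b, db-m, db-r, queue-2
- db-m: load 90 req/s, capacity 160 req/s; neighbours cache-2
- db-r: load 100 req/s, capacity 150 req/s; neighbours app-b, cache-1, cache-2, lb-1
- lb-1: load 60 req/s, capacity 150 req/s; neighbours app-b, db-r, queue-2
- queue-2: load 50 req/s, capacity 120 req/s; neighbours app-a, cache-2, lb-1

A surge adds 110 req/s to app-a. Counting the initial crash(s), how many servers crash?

7

Round 1 — app-a at 150 > 110. app-a crashes.
  app-a sheds 150 req/s to queue-2: 150 each.
    queue-2: 50+150 = 200 > 120
Round 2 — queue-2 crashes.
  queue-2 sheds 200 req/s to cache-2, lb-1: 100 each.
    cache-2: 80+100 = 180 > 120
    lb-1: 60+100 = 160 > 150
Round 3 — cache-2, lb-1 crash.
  cache-2 sheds 180 req/s to app-b, db-m, db-r: 60 each.
    app-b: 100+60 = 160 > 130
    db-m: 90+60 = 150 ≤ 160
    db-r: 100+60 = 160 > 150
  lb-1 sheds 160 req/s to app-b, db-r: 80 each.
    app-b: 160+80 = 240 > 130
    db-r: 160+80 = 240 > 150
Round 4 — app-b, db-r crash.
  app-b sheds 240 req/s to cache-1: 240 each.
    cache-1: 120+240 = 360 > 160
  db-r sheds 240 req/s to cache-1: 240 each.
    cache-1: 360+240 = 600 > 160
Round 5 — cache-1 crashes.
  cache-1 sheds 600 req/s: no online neighbours, lost.
No further crashes.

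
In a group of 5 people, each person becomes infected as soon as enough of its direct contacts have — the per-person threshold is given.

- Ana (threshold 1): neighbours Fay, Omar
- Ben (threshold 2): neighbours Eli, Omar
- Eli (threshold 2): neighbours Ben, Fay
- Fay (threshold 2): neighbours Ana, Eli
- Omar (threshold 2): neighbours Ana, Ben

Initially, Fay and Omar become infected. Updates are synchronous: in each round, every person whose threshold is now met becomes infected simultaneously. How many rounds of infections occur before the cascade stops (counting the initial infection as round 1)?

2

Round 1 — Fay, Omar become infected (initial).
Round 2 — checking thresholds:
  Ana: 2 of 2 neighbours ≥ 1, becomes infected.
  Ben: 1 of 2 neighbours < 2, below threshold.
  Eli: 1 of 2 neighbours < 2, below threshold.
Round 3 — no new infections; cascade stops.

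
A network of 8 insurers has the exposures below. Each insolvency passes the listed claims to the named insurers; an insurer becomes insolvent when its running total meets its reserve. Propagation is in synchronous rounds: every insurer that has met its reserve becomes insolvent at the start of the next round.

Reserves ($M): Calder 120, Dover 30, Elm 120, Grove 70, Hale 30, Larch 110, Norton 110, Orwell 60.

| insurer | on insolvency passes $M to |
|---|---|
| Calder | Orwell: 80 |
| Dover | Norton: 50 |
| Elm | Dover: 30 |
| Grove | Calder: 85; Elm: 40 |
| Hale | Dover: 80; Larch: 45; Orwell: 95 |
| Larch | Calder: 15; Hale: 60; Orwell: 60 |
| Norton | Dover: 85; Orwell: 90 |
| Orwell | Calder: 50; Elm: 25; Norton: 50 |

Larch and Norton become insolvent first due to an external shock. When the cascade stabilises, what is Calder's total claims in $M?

65

Round 1 — Larch, Norton become insolvent (initial).
  Calder: +15 → 15 < 120
  Dover: +85 → 85 ≥ 30
  Hale: +60 → 60 ≥ 30
  Orwell: +60+90 → 150 ≥ 60
Round 2 — Dover, Hale, Orwell become insolvent.
  Calder: +50 → 65 < 120
  Elm: +25 → 25 < 120
No further insolvencies.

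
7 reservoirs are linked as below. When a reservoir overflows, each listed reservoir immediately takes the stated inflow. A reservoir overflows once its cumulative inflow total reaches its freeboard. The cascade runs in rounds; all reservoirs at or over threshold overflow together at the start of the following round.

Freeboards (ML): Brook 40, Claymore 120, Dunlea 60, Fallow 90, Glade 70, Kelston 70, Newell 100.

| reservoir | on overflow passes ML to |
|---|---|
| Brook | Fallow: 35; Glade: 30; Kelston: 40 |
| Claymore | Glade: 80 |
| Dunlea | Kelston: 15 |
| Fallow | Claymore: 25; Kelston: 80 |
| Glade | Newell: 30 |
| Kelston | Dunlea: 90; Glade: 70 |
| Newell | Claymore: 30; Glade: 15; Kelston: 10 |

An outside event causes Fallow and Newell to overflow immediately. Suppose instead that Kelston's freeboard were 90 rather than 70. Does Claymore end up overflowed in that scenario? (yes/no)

no

With Kelston's freeboard at 90:
Round 1 — Fallow, Newell overflow (initial).
  Claymore: +25+30 → 55 < 120
  Glade: +15 → 15 < 70
  Kelston: +80+10 → 90 ≥ 90
Round 2 — Kelston overflows.
  Dunlea: +90 → 90 ≥ 60
  Glade: +70 → 85 ≥ 70
Round 3 — Dunlea, Glade overflow.
No further overflows.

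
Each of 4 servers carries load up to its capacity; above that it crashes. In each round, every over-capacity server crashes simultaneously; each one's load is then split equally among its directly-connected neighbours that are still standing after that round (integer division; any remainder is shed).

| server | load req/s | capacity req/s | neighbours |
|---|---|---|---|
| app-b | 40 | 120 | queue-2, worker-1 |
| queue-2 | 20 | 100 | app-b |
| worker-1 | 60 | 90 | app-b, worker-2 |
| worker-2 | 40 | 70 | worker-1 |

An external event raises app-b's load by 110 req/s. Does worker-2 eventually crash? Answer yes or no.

Round 1 — app-b at 150 > 120. app-b crashes.
  app-b sheds 150 req/s to queue-2, worker-1: 75 each.
    queue-2: 20+75 = 95 ≤ 100
    worker-1: 60+75 = 135 > 90
Round 2 — worker-1 crashes.
  worker-1 sheds 135 req/s to worker-2: 135 each.
    worker-2: 40+135 = 175 > 70
Round 3 — worker-2 crashes.
  worker-2 sheds 175 req/s: no online neighbours, lost.
No further crashes.

yes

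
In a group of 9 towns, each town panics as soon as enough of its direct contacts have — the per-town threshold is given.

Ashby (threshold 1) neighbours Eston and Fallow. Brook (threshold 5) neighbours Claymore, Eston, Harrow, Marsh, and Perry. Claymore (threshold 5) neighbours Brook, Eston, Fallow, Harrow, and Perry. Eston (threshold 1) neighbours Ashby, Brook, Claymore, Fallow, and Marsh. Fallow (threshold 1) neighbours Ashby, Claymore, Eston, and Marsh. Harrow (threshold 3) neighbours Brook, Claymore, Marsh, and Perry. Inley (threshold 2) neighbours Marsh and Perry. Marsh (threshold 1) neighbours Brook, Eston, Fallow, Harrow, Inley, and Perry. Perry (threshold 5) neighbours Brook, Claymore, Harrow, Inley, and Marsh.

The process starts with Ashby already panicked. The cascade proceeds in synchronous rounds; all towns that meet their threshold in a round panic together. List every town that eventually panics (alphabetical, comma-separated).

Ashby, Eston, Fallow, Marsh

Round 1 — Ashby panics (initial).
Round 2 — checking thresholds:
  Eston: 1 of 5 neighbours ≥ 1, panics.
  Fallow: 1 of 4 neighbours ≥ 1, panics.
Round 3 — checking thresholds:
  Brook: 1 of 5 neighbours < 5, not yet.
  Claymore: 2 of 5 neighbours < 5, not yet.
  Marsh: 2 of 6 neighbours ≥ 1, panics.
Round 4 — no new panics; cascade stops.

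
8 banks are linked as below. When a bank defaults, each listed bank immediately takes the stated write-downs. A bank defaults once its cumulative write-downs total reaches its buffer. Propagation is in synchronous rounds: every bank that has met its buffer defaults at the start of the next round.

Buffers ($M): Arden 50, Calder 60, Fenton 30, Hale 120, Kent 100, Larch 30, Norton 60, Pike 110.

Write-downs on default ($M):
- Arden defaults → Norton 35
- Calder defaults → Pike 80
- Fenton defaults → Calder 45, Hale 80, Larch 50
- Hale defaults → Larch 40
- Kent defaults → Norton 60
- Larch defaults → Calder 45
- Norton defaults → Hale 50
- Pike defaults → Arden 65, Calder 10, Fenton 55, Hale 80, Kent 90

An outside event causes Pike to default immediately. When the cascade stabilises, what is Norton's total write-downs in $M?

35

Round 1 — Pike defaults (initial).
  Arden: +65 → 65 ≥ 50
  Calder: +10 → 10 < 60
  Fenton: +55 → 55 ≥ 30
  Hale: +80 → 80 < 120
  Kent: +90 → 90 < 100
Round 2 — Arden, Fenton default.
  Calder: +45 → 55 < 60
  Hale: +80 → 160 ≥ 120
  Larch: +50 → 50 ≥ 30
  Norton: +35 → 35 < 60
Round 3 — Hale, Larch default.
  Calder: +45 → 100 ≥ 60
Round 4 — Calder defaults.
No further defaults.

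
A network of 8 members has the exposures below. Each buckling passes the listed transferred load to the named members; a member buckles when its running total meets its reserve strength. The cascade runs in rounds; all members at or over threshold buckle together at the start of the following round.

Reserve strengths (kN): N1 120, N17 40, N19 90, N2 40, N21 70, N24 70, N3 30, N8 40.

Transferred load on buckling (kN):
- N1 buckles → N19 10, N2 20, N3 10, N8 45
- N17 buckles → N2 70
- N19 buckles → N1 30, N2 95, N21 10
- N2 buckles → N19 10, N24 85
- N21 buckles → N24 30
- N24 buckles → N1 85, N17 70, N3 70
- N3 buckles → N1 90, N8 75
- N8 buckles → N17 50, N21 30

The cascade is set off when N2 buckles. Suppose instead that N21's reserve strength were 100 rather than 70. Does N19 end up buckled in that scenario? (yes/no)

With N21's reserve strength at 100:
Round 1 — N2 buckles (initial).
  N19: +10 → 10 < 90
  N24: +85 → 85 ≥ 70
Round 2 — N24 buckles.
  N1: +85 → 85 < 120
  N17: +70 → 70 ≥ 40
  N3: +70 → 70 ≥ 30
Round 3 — N17, N3 buckle.
  N1: +90 → 175 ≥ 120
  N8: +75 → 75 ≥ 40
Round 4 — N1, N8 buckle.
  N19: +10 → 20 < 90
  N21: +30 → 30 < 100
No further bucklings.

no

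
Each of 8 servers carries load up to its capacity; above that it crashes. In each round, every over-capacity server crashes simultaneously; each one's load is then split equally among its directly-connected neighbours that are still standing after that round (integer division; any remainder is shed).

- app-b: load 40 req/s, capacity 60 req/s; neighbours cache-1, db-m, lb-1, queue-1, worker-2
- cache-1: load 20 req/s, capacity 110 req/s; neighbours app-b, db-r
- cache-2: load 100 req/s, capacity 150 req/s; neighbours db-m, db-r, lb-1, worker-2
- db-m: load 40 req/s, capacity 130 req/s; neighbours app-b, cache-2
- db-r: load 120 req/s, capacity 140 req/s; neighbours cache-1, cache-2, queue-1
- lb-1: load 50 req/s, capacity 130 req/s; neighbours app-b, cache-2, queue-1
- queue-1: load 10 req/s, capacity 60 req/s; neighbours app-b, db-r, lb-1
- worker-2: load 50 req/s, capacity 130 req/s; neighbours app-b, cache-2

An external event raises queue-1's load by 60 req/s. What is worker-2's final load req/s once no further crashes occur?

122

Round 1 — queue-1 at 70 > 60. queue-1 crashes.
  queue-1 sheds 70 req/s to app-b, db-r, lb-1: 23 each (1 lost).
    app-b: 40+23 = 63 > 60
    db-r: 120+23 = 143 > 140
    lb-1: 50+23 = 73 ≤ 130
Round 2 — app-b, db-r crash.
  app-b sheds 63 req/s to cache-1, db-m, lb-1, worker-2: 15 each (3 lost).
    cache-1: 20+15 = 35 ≤ 110
    db-m: 40+15 = 55 ≤ 130
    lb-1: 73+15 = 88 ≤ 130
    worker-2: 50+15 = 65 ≤ 130
  db-r sheds 143 req/s to cache-1, cache-2: 71 each (1 lost).
    cache-1: 35+71 = 106 ≤ 110
    cache-2: 100+71 = 171 > 150
Round 3 — cache-2 crashes.
  cache-2 sheds 171 req/s to db-m, lb-1, worker-2: 57 each.
    db-m: 55+57 = 112 ≤ 130
    lb-1: 88+57 = 145 > 130
    worker-2: 65+57 = 122 ≤ 130
Round 4 — lb-1 crashes.
  lb-1 sheds 145 req/s: no online neighbours, lost.
No further crashes.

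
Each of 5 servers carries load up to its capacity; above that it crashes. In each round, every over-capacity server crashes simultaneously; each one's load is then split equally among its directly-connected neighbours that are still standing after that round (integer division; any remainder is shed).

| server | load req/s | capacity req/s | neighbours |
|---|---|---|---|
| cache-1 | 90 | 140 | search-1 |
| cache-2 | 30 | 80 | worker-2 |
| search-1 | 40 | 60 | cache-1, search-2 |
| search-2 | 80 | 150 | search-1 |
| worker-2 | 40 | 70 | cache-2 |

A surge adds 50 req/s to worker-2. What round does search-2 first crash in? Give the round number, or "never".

Round 1 — worker-2 at 90 > 70. worker-2 crashes.
  worker-2 sheds 90 req/s to cache-2: 90 each.
    cache-2: 30+90 = 120 > 80
Round 2 — cache-2 crashes.
  cache-2 sheds 120 req/s: no online neighbours, lost.
No further crashes.

never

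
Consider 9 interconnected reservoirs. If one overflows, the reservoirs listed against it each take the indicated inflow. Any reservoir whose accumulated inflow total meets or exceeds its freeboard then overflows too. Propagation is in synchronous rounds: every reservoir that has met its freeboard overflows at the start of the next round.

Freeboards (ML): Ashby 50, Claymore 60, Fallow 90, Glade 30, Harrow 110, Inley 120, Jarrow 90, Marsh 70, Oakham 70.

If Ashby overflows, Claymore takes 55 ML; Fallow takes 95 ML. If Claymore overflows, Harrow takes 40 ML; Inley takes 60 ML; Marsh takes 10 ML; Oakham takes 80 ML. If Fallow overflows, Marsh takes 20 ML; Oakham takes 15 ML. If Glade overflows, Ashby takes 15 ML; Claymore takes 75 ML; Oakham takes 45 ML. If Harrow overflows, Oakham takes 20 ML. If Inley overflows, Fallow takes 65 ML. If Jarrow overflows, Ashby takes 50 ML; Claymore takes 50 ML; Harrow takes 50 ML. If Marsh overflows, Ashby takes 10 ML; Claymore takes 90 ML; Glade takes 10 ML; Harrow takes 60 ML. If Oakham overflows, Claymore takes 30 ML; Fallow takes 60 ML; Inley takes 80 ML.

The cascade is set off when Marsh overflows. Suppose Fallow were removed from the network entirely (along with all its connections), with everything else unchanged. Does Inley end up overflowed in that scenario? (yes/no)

yes

With Fallow removed:
Round 1 — Marsh overflows (initial).
  Ashby: +10 → 10 < 50
  Claymore: +90 → 90 ≥ 60
  Glade: +10 → 10 < 30
  Harrow: +60 → 60 < 110
Round 2 — Claymore overflows.
  Harrow: +40 → 100 < 110
  Inley: +60 → 60 < 120
  Oakham: +80 → 80 ≥ 70
Round 3 — Oakham overflows.
  Inley: +80 → 140 ≥ 120
Round 4 — Inley overflows.
No further overflows.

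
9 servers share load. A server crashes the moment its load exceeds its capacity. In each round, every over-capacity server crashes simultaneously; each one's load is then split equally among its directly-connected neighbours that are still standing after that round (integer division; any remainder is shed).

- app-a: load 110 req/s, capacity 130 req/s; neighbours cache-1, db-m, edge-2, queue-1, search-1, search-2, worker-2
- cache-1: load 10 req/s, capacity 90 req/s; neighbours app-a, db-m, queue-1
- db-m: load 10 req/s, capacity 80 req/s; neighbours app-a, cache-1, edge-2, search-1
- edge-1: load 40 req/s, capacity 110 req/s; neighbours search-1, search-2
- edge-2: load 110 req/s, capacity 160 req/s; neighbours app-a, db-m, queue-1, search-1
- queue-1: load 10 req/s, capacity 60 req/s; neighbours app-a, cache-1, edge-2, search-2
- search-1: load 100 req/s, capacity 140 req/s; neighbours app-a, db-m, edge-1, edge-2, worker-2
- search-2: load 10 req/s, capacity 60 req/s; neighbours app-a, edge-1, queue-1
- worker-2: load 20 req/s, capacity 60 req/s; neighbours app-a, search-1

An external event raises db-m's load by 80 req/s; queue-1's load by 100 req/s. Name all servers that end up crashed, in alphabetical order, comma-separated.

app-a, db-m, edge-1, edge-2, queue-1, search-1, search-2, worker-2

Round 1 — db-m at 90 > 80; queue-1 at 110 > 60. db-m, queue-1 crash.
  db-m sheds 90 req/s to app-a, cache-1, edge-2, search-1: 22 each (2 lost).
    app-a: 110+22 = 132 > 130
    cache-1: 10+22 = 32 ≤ 90
    edge-2: 110+22 = 132 ≤ 160
    search-1: 100+22 = 122 ≤ 140
  queue-1 sheds 110 req/s to app-a, cache-1, edge-2, search-2: 27 each (2 lost).
    app-a: 132+27 = 159 > 130
    cache-1: 32+27 = 59 ≤ 90
    edge-2: 132+27 = 159 ≤ 160
    search-2: 10+27 = 37 ≤ 60
Round 2 — app-a crashes.
  app-a sheds 159 req/s to cache-1, edge-2, search-1, search-2, worker-2: 31 each (4 lost).
    cache-1: 59+31 = 90 ≤ 90
    edge-2: 159+31 = 190 > 160
    search-1: 122+31 = 153 > 140
    search-2: 37+31 = 68 > 60
    worker-2: 20+31 = 51 ≤ 60
Round 3 — edge-2, search-1, search-2 crash.
  edge-2 sheds 190 req/s: no online neighbours, lost.
  search-1 sheds 153 req/s to edge-1, worker-2: 76 each (1 lost).
    edge-1: 40+76 = 116 > 110
    worker-2: 51+76 = 127 > 60
  search-2 sheds 68 req/s to edge-1: 68 each.
    edge-1: 116+68 = 184 > 110
Round 4 — edge-1, worker-2 crash.
  edge-1 sheds 184 req/s: no online neighbours, lost.
  worker-2 sheds 127 req/s: no online neighbours, lost.
No further crashes.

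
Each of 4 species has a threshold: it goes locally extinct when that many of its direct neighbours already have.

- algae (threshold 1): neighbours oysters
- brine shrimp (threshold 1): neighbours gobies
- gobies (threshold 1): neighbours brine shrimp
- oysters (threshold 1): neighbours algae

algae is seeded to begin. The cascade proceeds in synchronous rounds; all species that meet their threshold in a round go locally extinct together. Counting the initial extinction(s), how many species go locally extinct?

2

Round 1 — algae goes locally extinct (initial).
Round 2 — checking thresholds:
  oysters: 1 of 1 neighbours ≥ 1, goes locally extinct.
Round 3 — no new extinctions; cascade stops.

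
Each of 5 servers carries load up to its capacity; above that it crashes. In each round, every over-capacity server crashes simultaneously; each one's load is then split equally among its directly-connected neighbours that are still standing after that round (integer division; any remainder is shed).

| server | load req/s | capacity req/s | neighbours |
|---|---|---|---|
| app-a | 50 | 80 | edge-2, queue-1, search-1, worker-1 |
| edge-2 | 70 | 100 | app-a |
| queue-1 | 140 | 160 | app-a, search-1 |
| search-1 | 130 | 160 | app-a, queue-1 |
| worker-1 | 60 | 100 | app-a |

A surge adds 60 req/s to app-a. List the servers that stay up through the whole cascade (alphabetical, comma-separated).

Round 1 — app-a at 110 > 80. app-a crashes.
  app-a sheds 110 req/s to edge-2, queue-1, search-1, worker-1: 27 each (2 lost).
    edge-2: 70+27 = 97 ≤ 100
    queue-1: 140+27 = 167 > 160
    search-1: 130+27 = 157 ≤ 160
    worker-1: 60+27 = 87 ≤ 100
Round 2 — queue-1 crashes.
  queue-1 sheds 167 req/s to search-1: 167 each.
    search-1: 157+167 = 324 > 160
Round 3 — search-1 crashes.
  search-1 sheds 324 req/s: no online neighbours, lost.
No further crashes.

edge-2, worker-1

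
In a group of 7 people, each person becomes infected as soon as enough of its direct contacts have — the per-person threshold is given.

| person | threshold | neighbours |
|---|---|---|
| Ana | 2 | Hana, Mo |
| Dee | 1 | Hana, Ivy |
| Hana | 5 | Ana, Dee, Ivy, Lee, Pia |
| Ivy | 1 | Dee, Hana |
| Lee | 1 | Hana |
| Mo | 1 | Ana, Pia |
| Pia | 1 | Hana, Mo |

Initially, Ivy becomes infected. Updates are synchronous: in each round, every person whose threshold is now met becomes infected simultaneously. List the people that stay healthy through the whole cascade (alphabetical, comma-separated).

Ana, Hana, Lee, Mo, Pia

Round 1 — Ivy becomes infected (initial).
Round 2 — checking thresholds:
  Dee: 1 of 2 neighbours ≥ 1, becomes infected.
  Hana: 1 of 5 neighbours < 5, holds.
Round 3 — no new infections; cascade stops.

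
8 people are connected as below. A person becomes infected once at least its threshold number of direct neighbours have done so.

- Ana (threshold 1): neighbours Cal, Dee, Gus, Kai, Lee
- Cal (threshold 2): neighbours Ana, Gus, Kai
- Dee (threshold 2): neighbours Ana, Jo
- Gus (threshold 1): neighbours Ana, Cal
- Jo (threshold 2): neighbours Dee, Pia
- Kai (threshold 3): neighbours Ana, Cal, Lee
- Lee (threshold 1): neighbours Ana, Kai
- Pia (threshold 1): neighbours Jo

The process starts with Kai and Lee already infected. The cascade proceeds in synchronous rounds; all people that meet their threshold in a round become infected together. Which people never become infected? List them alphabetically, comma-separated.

Dee, Jo, Pia

Round 1 — Kai, Lee become infected (initial).
Round 2 — checking thresholds:
  Ana: 2 of 5 neighbours ≥ 1, becomes infected.
  Cal: 1 of 3 neighbours < 2, below threshold.
Round 3 — checking thresholds:
  Cal: 2 of 3 neighbours ≥ 2, becomes infected.
  Dee: 1 of 2 neighbours < 2, below threshold.
  Gus: 1 of 2 neighbours ≥ 1, becomes infected.
Round 4 — no new infections; cascade stops.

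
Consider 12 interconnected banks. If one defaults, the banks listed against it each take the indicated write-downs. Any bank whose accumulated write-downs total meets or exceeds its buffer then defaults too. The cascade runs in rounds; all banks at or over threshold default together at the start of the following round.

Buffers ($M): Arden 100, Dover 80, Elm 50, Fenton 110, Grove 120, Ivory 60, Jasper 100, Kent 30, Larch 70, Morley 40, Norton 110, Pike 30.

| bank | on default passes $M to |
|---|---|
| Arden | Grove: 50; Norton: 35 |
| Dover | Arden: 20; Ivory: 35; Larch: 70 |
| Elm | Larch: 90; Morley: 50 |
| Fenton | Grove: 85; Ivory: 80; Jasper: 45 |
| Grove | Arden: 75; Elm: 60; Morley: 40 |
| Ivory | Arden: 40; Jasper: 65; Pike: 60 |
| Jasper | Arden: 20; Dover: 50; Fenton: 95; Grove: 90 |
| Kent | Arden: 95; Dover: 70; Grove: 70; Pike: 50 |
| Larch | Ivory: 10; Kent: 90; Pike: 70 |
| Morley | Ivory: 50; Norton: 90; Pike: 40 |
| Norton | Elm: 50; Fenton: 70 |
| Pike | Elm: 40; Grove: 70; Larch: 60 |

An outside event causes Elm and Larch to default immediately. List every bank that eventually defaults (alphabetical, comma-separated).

Arden, Elm, Grove, Ivory, Kent, Larch, Morley, Norton, Pike

Round 1 — Elm, Larch default (initial).
  Ivory: +10 → 10 < 60
  Kent: +90 → 90 ≥ 30
  Morley: +50 → 50 ≥ 40
  Pike: +70 → 70 ≥ 30
Round 2 — Kent, Morley, Pike default.
  Arden: +95 → 95 < 100
  Dover: +70 → 70 < 80
  Grove: +70+70 → 140 ≥ 120
  Ivory: +50 → 60 ≥ 60
  Norton: +90 → 90 < 110
Round 3 — Grove, Ivory default.
  Arden: +75+40 → 210 ≥ 100
  Jasper: +65 → 65 < 100
Round 4 — Arden defaults.
  Norton: +35 → 125 ≥ 110
Round 5 — Norton defaults.
  Fenton: +70 → 70 < 110
No further defaults.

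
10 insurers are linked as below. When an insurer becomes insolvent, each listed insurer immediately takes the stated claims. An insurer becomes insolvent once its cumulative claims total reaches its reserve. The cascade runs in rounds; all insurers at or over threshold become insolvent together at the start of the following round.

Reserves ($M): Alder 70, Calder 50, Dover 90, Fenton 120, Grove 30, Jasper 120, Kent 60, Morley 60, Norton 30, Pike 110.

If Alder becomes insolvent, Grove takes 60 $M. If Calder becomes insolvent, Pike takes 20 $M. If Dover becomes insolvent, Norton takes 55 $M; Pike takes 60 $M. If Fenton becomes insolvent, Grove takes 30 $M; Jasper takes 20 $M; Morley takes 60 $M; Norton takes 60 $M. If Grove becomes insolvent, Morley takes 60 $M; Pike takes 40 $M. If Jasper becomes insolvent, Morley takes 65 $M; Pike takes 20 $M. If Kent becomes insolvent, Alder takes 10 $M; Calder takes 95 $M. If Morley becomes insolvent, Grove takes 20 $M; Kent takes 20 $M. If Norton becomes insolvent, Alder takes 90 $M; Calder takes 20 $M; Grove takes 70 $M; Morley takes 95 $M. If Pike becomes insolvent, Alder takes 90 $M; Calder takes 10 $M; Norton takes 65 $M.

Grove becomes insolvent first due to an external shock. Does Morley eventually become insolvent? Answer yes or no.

Round 1 — Grove becomes insolvent (initial).
  Morley: +60 → 60 ≥ 60
  Pike: +40 → 40 < 110
Round 2 — Morley becomes insolvent.
  Kent: +20 → 20 < 60
No further insolvencies.

yes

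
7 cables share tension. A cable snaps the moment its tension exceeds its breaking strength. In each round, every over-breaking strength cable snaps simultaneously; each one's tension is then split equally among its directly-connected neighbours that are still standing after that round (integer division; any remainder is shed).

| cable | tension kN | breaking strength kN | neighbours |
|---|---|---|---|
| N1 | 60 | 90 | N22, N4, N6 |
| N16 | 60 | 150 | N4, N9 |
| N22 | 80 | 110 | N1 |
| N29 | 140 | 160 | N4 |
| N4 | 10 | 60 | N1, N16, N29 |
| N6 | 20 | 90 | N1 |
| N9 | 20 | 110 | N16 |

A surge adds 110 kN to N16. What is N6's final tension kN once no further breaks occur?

Round 1 — N16 at 170 > 150. N16 snaps.
  N16 sheds 170 kN to N4, N9: 85 each.
    N4: 10+85 = 95 > 60
    N9: 20+85 = 105 ≤ 110
Round 2 — N4 snaps.
  N4 sheds 95 kN to N1, N29: 47 each (1 lost).
    N1: 60+47 = 107 > 90
    N29: 140+47 = 187 > 160
Round 3 — N1, N29 snap.
  N1 sheds 107 kN to N22, N6: 53 each (1 lost).
    N22: 80+53 = 133 > 110
    N6: 20+53 = 73 ≤ 90
  N29 sheds 187 kN: no online neighbours, lost.
Round 4 — N22 snaps.
  N22 sheds 133 kN: no online neighbours, lost.
No further breaks.

73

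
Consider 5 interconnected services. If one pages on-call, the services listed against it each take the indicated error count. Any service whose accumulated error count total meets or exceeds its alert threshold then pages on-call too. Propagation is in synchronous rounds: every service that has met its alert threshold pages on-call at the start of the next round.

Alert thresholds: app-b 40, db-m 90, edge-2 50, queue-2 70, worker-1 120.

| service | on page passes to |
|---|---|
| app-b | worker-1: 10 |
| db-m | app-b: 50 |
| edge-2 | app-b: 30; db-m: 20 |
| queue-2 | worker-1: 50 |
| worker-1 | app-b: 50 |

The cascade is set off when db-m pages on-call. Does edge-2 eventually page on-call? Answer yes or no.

Round 1 — db-m pages on-call (initial).
  app-b: +50 → 50 ≥ 40
Round 2 — app-b pages on-call.
  worker-1: +10 → 10 < 120
No further pages.

no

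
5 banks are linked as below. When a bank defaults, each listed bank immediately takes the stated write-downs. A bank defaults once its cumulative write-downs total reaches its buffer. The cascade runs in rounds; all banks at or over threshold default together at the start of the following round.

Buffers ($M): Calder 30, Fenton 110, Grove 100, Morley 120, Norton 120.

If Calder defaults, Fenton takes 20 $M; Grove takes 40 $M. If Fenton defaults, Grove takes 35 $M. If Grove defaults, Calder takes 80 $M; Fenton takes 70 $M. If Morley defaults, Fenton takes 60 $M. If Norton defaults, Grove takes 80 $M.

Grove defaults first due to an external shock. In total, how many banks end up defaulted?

2

Round 1 — Grove defaults (initial).
  Calder: +80 → 80 ≥ 30
  Fenton: +70 → 70 < 110
Round 2 — Calder defaults.
  Fenton: +20 → 90 < 110
No further defaults.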